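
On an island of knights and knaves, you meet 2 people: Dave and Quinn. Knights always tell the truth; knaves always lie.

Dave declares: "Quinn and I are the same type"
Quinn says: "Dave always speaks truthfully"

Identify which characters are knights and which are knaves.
Dave is a knight.
Quinn is a knight.

Verification:
- Dave (knight) says "Quinn and I are the same type" - this is TRUE because Dave is a knight and Quinn is a knight.
- Quinn (knight) says "Dave always speaks truthfully" - this is TRUE because Dave is a knight.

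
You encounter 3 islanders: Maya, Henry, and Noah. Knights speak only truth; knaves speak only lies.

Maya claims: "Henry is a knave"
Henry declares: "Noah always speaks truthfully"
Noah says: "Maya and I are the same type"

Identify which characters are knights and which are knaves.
Maya is a knight.
Henry is a knave.
Noah is a knave.

Verification:
- Maya (knight) says "Henry is a knave" - this is TRUE because Henry is a knave.
- Henry (knave) says "Noah always speaks truthfully" - this is FALSE (a lie) because Noah is a knave.
- Noah (knave) says "Maya and I are the same type" - this is FALSE (a lie) because Noah is a knave and Maya is a knight.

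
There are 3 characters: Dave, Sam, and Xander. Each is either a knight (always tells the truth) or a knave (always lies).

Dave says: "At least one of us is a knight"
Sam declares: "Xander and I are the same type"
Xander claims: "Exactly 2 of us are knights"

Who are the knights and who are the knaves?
Dave is a knight.
Sam is a knave.
Xander is a knight.

Verification:
- Dave (knight) says "At least one of us is a knight" - this is TRUE because Dave and Xander are knights.
- Sam (knave) says "Xander and I are the same type" - this is FALSE (a lie) because Sam is a knave and Xander is a knight.
- Xander (knight) says "Exactly 2 of us are knights" - this is TRUE because there are 2 knights.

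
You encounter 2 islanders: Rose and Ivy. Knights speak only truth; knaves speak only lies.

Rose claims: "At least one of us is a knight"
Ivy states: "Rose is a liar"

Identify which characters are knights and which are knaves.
Rose is a knight.
Ivy is a knave.

Verification:
- Rose (knight) says "At least one of us is a knight" - this is TRUE because Rose is a knight.
- Ivy (knave) says "Rose is a liar" - this is FALSE (a lie) because Rose is a knight.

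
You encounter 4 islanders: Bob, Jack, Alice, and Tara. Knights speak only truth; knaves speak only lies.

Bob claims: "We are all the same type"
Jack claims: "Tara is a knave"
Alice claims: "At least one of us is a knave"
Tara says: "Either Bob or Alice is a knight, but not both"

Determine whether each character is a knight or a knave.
Bob is a knave.
Jack is a knave.
Alice is a knight.
Tara is a knight.

Verification:
- Bob (knave) says "We are all the same type" - this is FALSE (a lie) because Alice and Tara are knights and Bob and Jack are knaves.
- Jack (knave) says "Tara is a knave" - this is FALSE (a lie) because Tara is a knight.
- Alice (knight) says "At least one of us is a knave" - this is TRUE because Bob and Jack are knaves.
- Tara (knight) says "Either Bob or Alice is a knight, but not both" - this is TRUE because Bob is a knave and Alice is a knight.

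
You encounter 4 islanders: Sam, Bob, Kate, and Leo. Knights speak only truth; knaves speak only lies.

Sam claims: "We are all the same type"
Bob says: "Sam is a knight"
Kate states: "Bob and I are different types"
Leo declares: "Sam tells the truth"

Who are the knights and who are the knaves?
Sam is a knave.
Bob is a knave.
Kate is a knight.
Leo is a knave.

Verification:
- Sam (knave) says "We are all the same type" - this is FALSE (a lie) because Kate is a knight and Sam, Bob, and Leo are knaves.
- Bob (knave) says "Sam is a knight" - this is FALSE (a lie) because Sam is a knave.
- Kate (knight) says "Bob and I are different types" - this is TRUE because Kate is a knight and Bob is a knave.
- Leo (knave) says "Sam tells the truth" - this is FALSE (a lie) because Sam is a knave.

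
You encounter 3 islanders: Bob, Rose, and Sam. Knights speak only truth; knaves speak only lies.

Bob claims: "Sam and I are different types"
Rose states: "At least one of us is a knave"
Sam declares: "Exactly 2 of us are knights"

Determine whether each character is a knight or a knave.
Bob is a knave.
Rose is a knight.
Sam is a knave.

Verification:
- Bob (knave) says "Sam and I are different types" - this is FALSE (a lie) because Bob is a knave and Sam is a knave.
- Rose (knight) says "At least one of us is a knave" - this is TRUE because Bob and Sam are knaves.
- Sam (knave) says "Exactly 2 of us are knights" - this is FALSE (a lie) because there are 1 knights.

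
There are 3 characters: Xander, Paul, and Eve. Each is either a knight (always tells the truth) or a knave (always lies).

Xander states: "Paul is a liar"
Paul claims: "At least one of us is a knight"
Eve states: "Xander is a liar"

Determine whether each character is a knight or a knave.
Xander is a knave.
Paul is a knight.
Eve is a knight.

Verification:
- Xander (knave) says "Paul is a liar" - this is FALSE (a lie) because Paul is a knight.
- Paul (knight) says "At least one of us is a knight" - this is TRUE because Paul and Eve are knights.
- Eve (knight) says "Xander is a liar" - this is TRUE because Xander is a knave.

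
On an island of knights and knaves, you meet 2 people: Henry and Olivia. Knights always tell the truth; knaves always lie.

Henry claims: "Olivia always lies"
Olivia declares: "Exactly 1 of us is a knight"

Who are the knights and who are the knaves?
Henry is a knave.
Olivia is a knight.

Verification:
- Henry (knave) says "Olivia always lies" - this is FALSE (a lie) because Olivia is a knight.
- Olivia (knight) says "Exactly 1 of us is a knight" - this is TRUE because there are 1 knights.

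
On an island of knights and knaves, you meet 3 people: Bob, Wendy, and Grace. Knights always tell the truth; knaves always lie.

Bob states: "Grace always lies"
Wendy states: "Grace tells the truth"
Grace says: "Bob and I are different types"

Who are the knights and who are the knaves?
Bob is a knave.
Wendy is a knight.
Grace is a knight.

Verification:
- Bob (knave) says "Grace always lies" - this is FALSE (a lie) because Grace is a knight.
- Wendy (knight) says "Grace tells the truth" - this is TRUE because Grace is a knight.
- Grace (knight) says "Bob and I are different types" - this is TRUE because Grace is a knight and Bob is a knave.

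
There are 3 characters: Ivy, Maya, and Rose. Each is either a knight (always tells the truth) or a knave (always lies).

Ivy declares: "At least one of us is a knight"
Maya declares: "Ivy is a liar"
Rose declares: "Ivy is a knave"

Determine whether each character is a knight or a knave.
Ivy is a knight.
Maya is a knave.
Rose is a knave.

Verification:
- Ivy (knight) says "At least one of us is a knight" - this is TRUE because Ivy is a knight.
- Maya (knave) says "Ivy is a liar" - this is FALSE (a lie) because Ivy is a knight.
- Rose (knave) says "Ivy is a knave" - this is FALSE (a lie) because Ivy is a knight.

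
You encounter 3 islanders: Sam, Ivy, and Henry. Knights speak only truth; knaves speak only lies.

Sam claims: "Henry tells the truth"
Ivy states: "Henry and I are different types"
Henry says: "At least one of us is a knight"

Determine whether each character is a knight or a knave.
Sam is a knave.
Ivy is a knave.
Henry is a knave.

Verification:
- Sam (knave) says "Henry tells the truth" - this is FALSE (a lie) because Henry is a knave.
- Ivy (knave) says "Henry and I are different types" - this is FALSE (a lie) because Ivy is a knave and Henry is a knave.
- Henry (knave) says "At least one of us is a knight" - this is FALSE (a lie) because no one is a knight.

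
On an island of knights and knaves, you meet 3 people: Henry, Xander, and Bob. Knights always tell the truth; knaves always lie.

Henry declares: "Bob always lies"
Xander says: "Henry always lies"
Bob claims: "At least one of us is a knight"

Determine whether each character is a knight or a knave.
Henry is a knave.
Xander is a knight.
Bob is a knight.

Verification:
- Henry (knave) says "Bob always lies" - this is FALSE (a lie) because Bob is a knight.
- Xander (knight) says "Henry always lies" - this is TRUE because Henry is a knave.
- Bob (knight) says "At least one of us is a knight" - this is TRUE because Xander and Bob are knights.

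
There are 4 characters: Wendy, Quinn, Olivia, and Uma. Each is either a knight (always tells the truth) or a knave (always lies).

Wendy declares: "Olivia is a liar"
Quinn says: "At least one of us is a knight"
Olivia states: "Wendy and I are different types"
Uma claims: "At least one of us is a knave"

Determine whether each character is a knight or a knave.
Wendy is a knave.
Quinn is a knight.
Olivia is a knight.
Uma is a knight.

Verification:
- Wendy (knave) says "Olivia is a liar" - this is FALSE (a lie) because Olivia is a knight.
- Quinn (knight) says "At least one of us is a knight" - this is TRUE because Quinn, Olivia, and Uma are knights.
- Olivia (knight) says "Wendy and I are different types" - this is TRUE because Olivia is a knight and Wendy is a knave.
- Uma (knight) says "At least one of us is a knave" - this is TRUE because Wendy is a knave.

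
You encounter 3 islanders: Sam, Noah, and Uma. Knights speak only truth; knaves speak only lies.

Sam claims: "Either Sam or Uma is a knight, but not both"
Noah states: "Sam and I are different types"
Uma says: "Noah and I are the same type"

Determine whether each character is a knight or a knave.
Sam is a knave.
Noah is a knight.
Uma is a knave.

Verification:
- Sam (knave) says "Either Sam or Uma is a knight, but not both" - this is FALSE (a lie) because Sam is a knave and Uma is a knave.
- Noah (knight) says "Sam and I are different types" - this is TRUE because Noah is a knight and Sam is a knave.
- Uma (knave) says "Noah and I are the same type" - this is FALSE (a lie) because Uma is a knave and Noah is a knight.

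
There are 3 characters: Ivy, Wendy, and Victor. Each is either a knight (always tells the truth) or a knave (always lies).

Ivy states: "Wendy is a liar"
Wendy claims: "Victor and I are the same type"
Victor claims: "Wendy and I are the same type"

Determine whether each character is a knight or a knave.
Ivy is a knave.
Wendy is a knight.
Victor is a knight.

Verification:
- Ivy (knave) says "Wendy is a liar" - this is FALSE (a lie) because Wendy is a knight.
- Wendy (knight) says "Victor and I are the same type" - this is TRUE because Wendy is a knight and Victor is a knight.
- Victor (knight) says "Wendy and I are the same type" - this is TRUE because Victor is a knight and Wendy is a knight.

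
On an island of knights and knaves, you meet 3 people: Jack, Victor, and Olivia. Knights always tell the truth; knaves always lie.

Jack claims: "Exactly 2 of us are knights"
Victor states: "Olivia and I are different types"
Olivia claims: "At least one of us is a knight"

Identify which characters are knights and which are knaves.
Jack is a knave.
Victor is a knave.
Olivia is a knave.

Verification:
- Jack (knave) says "Exactly 2 of us are knights" - this is FALSE (a lie) because there are 0 knights.
- Victor (knave) says "Olivia and I are different types" - this is FALSE (a lie) because Victor is a knave and Olivia is a knave.
- Olivia (knave) says "At least one of us is a knight" - this is FALSE (a lie) because no one is a knight.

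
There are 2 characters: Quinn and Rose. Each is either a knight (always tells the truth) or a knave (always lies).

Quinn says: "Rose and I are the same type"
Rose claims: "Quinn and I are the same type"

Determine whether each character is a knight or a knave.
Quinn is a knight.
Rose is a knight.

Verification:
- Quinn (knight) says "Rose and I are the same type" - this is TRUE because Quinn is a knight and Rose is a knight.
- Rose (knight) says "Quinn and I are the same type" - this is TRUE because Rose is a knight and Quinn is a knight.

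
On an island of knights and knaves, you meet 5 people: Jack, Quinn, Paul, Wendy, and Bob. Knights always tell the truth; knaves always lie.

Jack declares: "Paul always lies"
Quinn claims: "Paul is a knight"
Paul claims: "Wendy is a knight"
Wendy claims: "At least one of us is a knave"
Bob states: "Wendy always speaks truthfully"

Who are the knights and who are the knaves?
Jack is a knave.
Quinn is a knight.
Paul is a knight.
Wendy is a knight.
Bob is a knight.

Verification:
- Jack (knave) says "Paul always lies" - this is FALSE (a lie) because Paul is a knight.
- Quinn (knight) says "Paul is a knight" - this is TRUE because Paul is a knight.
- Paul (knight) says "Wendy is a knight" - this is TRUE because Wendy is a knight.
- Wendy (knight) says "At least one of us is a knave" - this is TRUE because Jack is a knave.
- Bob (knight) says "Wendy always speaks truthfully" - this is TRUE because Wendy is a knight.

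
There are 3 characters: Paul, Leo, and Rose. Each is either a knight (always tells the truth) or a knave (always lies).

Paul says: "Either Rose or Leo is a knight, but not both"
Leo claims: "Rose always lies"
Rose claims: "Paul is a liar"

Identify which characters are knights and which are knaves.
Paul is a knight.
Leo is a knight.
Rose is a knave.

Verification:
- Paul (knight) says "Either Rose or Leo is a knight, but not both" - this is TRUE because Rose is a knave and Leo is a knight.
- Leo (knight) says "Rose always lies" - this is TRUE because Rose is a knave.
- Rose (knave) says "Paul is a liar" - this is FALSE (a lie) because Paul is a knight.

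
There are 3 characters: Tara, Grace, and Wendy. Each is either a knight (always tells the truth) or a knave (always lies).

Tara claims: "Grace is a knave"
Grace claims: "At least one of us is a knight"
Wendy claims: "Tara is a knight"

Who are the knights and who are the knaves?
Tara is a knave.
Grace is a knight.
Wendy is a knave.

Verification:
- Tara (knave) says "Grace is a knave" - this is FALSE (a lie) because Grace is a knight.
- Grace (knight) says "At least one of us is a knight" - this is TRUE because Grace is a knight.
- Wendy (knave) says "Tara is a knight" - this is FALSE (a lie) because Tara is a knave.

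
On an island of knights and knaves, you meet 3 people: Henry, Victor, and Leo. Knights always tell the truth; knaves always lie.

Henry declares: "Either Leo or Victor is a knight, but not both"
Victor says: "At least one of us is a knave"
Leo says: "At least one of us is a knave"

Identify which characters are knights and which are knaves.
Henry is a knave.
Victor is a knight.
Leo is a knight.

Verification:
- Henry (knave) says "Either Leo or Victor is a knight, but not both" - this is FALSE (a lie) because Leo is a knight and Victor is a knight.
- Victor (knight) says "At least one of us is a knave" - this is TRUE because Henry is a knave.
- Leo (knight) says "At least one of us is a knave" - this is TRUE because Henry is a knave.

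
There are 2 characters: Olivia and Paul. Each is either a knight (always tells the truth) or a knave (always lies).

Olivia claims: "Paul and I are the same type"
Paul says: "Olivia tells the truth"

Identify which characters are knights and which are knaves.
Olivia is a knight.
Paul is a knight.

Verification:
- Olivia (knight) says "Paul and I are the same type" - this is TRUE because Olivia is a knight and Paul is a knight.
- Paul (knight) says "Olivia tells the truth" - this is TRUE because Olivia is a knight.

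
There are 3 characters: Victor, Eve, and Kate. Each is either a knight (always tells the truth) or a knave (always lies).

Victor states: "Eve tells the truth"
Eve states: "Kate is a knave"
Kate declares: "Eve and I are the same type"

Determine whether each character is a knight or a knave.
Victor is a knight.
Eve is a knight.
Kate is a knave.

Verification:
- Victor (knight) says "Eve tells the truth" - this is TRUE because Eve is a knight.
- Eve (knight) says "Kate is a knave" - this is TRUE because Kate is a knave.
- Kate (knave) says "Eve and I are the same type" - this is FALSE (a lie) because Kate is a knave and Eve is a knight.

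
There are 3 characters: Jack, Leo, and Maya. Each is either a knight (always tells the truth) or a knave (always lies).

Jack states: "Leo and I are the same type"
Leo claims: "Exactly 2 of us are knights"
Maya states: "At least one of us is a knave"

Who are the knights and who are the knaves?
Jack is a knave.
Leo is a knight.
Maya is a knight.

Verification:
- Jack (knave) says "Leo and I are the same type" - this is FALSE (a lie) because Jack is a knave and Leo is a knight.
- Leo (knight) says "Exactly 2 of us are knights" - this is TRUE because there are 2 knights.
- Maya (knight) says "At least one of us is a knave" - this is TRUE because Jack is a knave.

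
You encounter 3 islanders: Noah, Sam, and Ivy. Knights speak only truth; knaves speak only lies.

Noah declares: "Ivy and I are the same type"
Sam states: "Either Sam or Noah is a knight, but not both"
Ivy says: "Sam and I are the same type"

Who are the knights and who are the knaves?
Noah is a knave.
Sam is a knight.
Ivy is a knight.

Verification:
- Noah (knave) says "Ivy and I are the same type" - this is FALSE (a lie) because Noah is a knave and Ivy is a knight.
- Sam (knight) says "Either Sam or Noah is a knight, but not both" - this is TRUE because Sam is a knight and Noah is a knave.
- Ivy (knight) says "Sam and I are the same type" - this is TRUE because Ivy is a knight and Sam is a knight.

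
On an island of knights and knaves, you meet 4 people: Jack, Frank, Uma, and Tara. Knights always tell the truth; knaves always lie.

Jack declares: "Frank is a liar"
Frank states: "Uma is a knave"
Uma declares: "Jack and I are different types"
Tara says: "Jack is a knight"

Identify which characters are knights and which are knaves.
Jack is a knave.
Frank is a knight.
Uma is a knave.
Tara is a knave.

Verification:
- Jack (knave) says "Frank is a liar" - this is FALSE (a lie) because Frank is a knight.
- Frank (knight) says "Uma is a knave" - this is TRUE because Uma is a knave.
- Uma (knave) says "Jack and I are different types" - this is FALSE (a lie) because Uma is a knave and Jack is a knave.
- Tara (knave) says "Jack is a knight" - this is FALSE (a lie) because Jack is a knave.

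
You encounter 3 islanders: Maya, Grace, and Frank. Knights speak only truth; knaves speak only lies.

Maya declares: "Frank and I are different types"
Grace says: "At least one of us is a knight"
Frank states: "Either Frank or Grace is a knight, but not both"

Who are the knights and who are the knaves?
Maya is a knave.
Grace is a knave.
Frank is a knave.

Verification:
- Maya (knave) says "Frank and I are different types" - this is FALSE (a lie) because Maya is a knave and Frank is a knave.
- Grace (knave) says "At least one of us is a knight" - this is FALSE (a lie) because no one is a knight.
- Frank (knave) says "Either Frank or Grace is a knight, but not both" - this is FALSE (a lie) because Frank is a knave and Grace is a knave.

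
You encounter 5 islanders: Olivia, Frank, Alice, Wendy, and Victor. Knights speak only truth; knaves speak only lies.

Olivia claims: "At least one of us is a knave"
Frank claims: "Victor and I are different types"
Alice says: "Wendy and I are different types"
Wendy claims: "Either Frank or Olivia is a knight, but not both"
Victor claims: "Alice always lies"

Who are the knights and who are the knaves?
Olivia is a knight.
Frank is a knight.
Alice is a knight.
Wendy is a knave.
Victor is a knave.

Verification:
- Olivia (knight) says "At least one of us is a knave" - this is TRUE because Wendy and Victor are knaves.
- Frank (knight) says "Victor and I are different types" - this is TRUE because Frank is a knight and Victor is a knave.
- Alice (knight) says "Wendy and I are different types" - this is TRUE because Alice is a knight and Wendy is a knave.
- Wendy (knave) says "Either Frank or Olivia is a knight, but not both" - this is FALSE (a lie) because Frank is a knight and Olivia is a knight.
- Victor (knave) says "Alice always lies" - this is FALSE (a lie) because Alice is a knight.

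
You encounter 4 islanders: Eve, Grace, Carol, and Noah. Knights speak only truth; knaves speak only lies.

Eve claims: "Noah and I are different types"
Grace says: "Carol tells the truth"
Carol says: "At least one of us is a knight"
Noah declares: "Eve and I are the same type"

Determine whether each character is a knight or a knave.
Eve is a knight.
Grace is a knight.
Carol is a knight.
Noah is a knave.

Verification:
- Eve (knight) says "Noah and I are different types" - this is TRUE because Eve is a knight and Noah is a knave.
- Grace (knight) says "Carol tells the truth" - this is TRUE because Carol is a knight.
- Carol (knight) says "At least one of us is a knight" - this is TRUE because Eve, Grace, and Carol are knights.
- Noah (knave) says "Eve and I are the same type" - this is FALSE (a lie) because Noah is a knave and Eve is a knight.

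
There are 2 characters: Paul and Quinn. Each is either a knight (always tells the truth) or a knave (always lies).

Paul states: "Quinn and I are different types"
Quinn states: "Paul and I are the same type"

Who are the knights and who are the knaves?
Paul is a knight.
Quinn is a knave.

Verification:
- Paul (knight) says "Quinn and I are different types" - this is TRUE because Paul is a knight and Quinn is a knave.
- Quinn (knave) says "Paul and I are the same type" - this is FALSE (a lie) because Quinn is a knave and Paul is a knight.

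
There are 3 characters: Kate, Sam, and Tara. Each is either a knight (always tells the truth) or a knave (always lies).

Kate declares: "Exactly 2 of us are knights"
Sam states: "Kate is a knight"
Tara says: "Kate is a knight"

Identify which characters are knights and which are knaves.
Kate is a knave.
Sam is a knave.
Tara is a knave.

Verification:
- Kate (knave) says "Exactly 2 of us are knights" - this is FALSE (a lie) because there are 0 knights.
- Sam (knave) says "Kate is a knight" - this is FALSE (a lie) because Kate is a knave.
- Tara (knave) says "Kate is a knight" - this is FALSE (a lie) because Kate is a knave.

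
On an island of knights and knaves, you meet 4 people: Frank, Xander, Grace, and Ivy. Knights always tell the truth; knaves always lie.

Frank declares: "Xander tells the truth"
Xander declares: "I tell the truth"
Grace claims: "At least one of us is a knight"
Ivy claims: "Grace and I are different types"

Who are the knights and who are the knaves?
Frank is a knave.
Xander is a knave.
Grace is a knave.
Ivy is a knave.

Verification:
- Frank (knave) says "Xander tells the truth" - this is FALSE (a lie) because Xander is a knave.
- Xander (knave) says "I tell the truth" - this is FALSE (a lie) because Xander is a knave.
- Grace (knave) says "At least one of us is a knight" - this is FALSE (a lie) because no one is a knight.
- Ivy (knave) says "Grace and I are different types" - this is FALSE (a lie) because Ivy is a knave and Grace is a knave.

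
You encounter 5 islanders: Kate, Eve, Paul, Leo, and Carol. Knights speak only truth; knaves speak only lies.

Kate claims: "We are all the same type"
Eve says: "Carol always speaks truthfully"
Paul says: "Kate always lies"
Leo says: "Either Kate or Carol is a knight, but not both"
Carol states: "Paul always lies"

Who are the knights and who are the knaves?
Kate is a knave.
Eve is a knave.
Paul is a knight.
Leo is a knave.
Carol is a knave.

Verification:
- Kate (knave) says "We are all the same type" - this is FALSE (a lie) because Paul is a knight and Kate, Eve, Leo, and Carol are knaves.
- Eve (knave) says "Carol always speaks truthfully" - this is FALSE (a lie) because Carol is a knave.
- Paul (knight) says "Kate always lies" - this is TRUE because Kate is a knave.
- Leo (knave) says "Either Kate or Carol is a knight, but not both" - this is FALSE (a lie) because Kate is a knave and Carol is a knave.
- Carol (knave) says "Paul always lies" - this is FALSE (a lie) because Paul is a knight.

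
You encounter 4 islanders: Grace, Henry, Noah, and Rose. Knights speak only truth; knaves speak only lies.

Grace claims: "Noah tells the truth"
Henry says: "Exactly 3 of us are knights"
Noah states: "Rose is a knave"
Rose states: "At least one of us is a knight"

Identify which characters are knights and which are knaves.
Grace is a knave.
Henry is a knave.
Noah is a knave.
Rose is a knight.

Verification:
- Grace (knave) says "Noah tells the truth" - this is FALSE (a lie) because Noah is a knave.
- Henry (knave) says "Exactly 3 of us are knights" - this is FALSE (a lie) because there are 1 knights.
- Noah (knave) says "Rose is a knave" - this is FALSE (a lie) because Rose is a knight.
- Rose (knight) says "At least one of us is a knight" - this is TRUE because Rose is a knight.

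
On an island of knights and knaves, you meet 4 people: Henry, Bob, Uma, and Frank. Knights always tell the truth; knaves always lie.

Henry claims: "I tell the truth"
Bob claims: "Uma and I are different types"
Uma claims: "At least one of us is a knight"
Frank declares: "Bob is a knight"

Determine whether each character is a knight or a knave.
Henry is a knave.
Bob is a knave.
Uma is a knave.
Frank is a knave.

Verification:
- Henry (knave) says "I tell the truth" - this is FALSE (a lie) because Henry is a knave.
- Bob (knave) says "Uma and I are different types" - this is FALSE (a lie) because Bob is a knave and Uma is a knave.
- Uma (knave) says "At least one of us is a knight" - this is FALSE (a lie) because no one is a knight.
- Frank (knave) says "Bob is a knight" - this is FALSE (a lie) because Bob is a knave.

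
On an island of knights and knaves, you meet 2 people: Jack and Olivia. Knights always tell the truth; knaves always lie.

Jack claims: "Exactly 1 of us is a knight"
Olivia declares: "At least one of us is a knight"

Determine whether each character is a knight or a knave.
Jack is a knave.
Olivia is a knave.

Verification:
- Jack (knave) says "Exactly 1 of us is a knight" - this is FALSE (a lie) because there are 0 knights.
- Olivia (knave) says "At least one of us is a knight" - this is FALSE (a lie) because no one is a knight.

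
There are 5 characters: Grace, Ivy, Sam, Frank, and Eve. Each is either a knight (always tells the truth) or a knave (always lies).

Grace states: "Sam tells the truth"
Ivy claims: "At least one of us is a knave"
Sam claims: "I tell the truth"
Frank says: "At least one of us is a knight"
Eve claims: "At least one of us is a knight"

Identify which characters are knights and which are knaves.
Grace is a knave.
Ivy is a knight.
Sam is a knave.
Frank is a knight.
Eve is a knight.

Verification:
- Grace (knave) says "Sam tells the truth" - this is FALSE (a lie) because Sam is a knave.
- Ivy (knight) says "At least one of us is a knave" - this is TRUE because Grace and Sam are knaves.
- Sam (knave) says "I tell the truth" - this is FALSE (a lie) because Sam is a knave.
- Frank (knight) says "At least one of us is a knight" - this is TRUE because Ivy, Frank, and Eve are knights.
- Eve (knight) says "At least one of us is a knight" - this is TRUE because Ivy, Frank, and Eve are knights.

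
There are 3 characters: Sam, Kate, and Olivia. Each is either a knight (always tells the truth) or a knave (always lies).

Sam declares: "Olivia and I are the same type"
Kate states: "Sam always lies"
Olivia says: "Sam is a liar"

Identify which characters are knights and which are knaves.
Sam is a knave.
Kate is a knight.
Olivia is a knight.

Verification:
- Sam (knave) says "Olivia and I are the same type" - this is FALSE (a lie) because Sam is a knave and Olivia is a knight.
- Kate (knight) says "Sam always lies" - this is TRUE because Sam is a knave.
- Olivia (knight) says "Sam is a liar" - this is TRUE because Sam is a knave.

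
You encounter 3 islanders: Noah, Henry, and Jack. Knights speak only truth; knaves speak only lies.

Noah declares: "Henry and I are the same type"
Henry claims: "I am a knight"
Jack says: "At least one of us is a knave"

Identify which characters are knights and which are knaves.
Noah is a knave.
Henry is a knight.
Jack is a knight.

Verification:
- Noah (knave) says "Henry and I are the same type" - this is FALSE (a lie) because Noah is a knave and Henry is a knight.
- Henry (knight) says "I am a knight" - this is TRUE because Henry is a knight.
- Jack (knight) says "At least one of us is a knave" - this is TRUE because Noah is a knave.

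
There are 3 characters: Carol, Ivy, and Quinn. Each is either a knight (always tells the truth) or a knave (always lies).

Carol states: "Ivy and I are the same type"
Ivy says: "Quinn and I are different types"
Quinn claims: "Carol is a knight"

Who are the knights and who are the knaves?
Carol is a knave.
Ivy is a knight.
Quinn is a knave.

Verification:
- Carol (knave) says "Ivy and I are the same type" - this is FALSE (a lie) because Carol is a knave and Ivy is a knight.
- Ivy (knight) says "Quinn and I are different types" - this is TRUE because Ivy is a knight and Quinn is a knave.
- Quinn (knave) says "Carol is a knight" - this is FALSE (a lie) because Carol is a knave.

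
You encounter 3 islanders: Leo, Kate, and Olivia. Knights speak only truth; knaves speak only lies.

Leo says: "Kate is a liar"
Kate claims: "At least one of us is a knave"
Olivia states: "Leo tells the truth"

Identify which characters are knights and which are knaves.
Leo is a knave.
Kate is a knight.
Olivia is a knave.

Verification:
- Leo (knave) says "Kate is a liar" - this is FALSE (a lie) because Kate is a knight.
- Kate (knight) says "At least one of us is a knave" - this is TRUE because Leo and Olivia are knaves.
- Olivia (knave) says "Leo tells the truth" - this is FALSE (a lie) because Leo is a knave.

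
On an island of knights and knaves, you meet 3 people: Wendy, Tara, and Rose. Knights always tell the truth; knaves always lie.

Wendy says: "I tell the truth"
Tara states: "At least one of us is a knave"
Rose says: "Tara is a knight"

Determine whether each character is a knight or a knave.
Wendy is a knave.
Tara is a knight.
Rose is a knight.

Verification:
- Wendy (knave) says "I tell the truth" - this is FALSE (a lie) because Wendy is a knave.
- Tara (knight) says "At least one of us is a knave" - this is TRUE because Wendy is a knave.
- Rose (knight) says "Tara is a knight" - this is TRUE because Tara is a knight.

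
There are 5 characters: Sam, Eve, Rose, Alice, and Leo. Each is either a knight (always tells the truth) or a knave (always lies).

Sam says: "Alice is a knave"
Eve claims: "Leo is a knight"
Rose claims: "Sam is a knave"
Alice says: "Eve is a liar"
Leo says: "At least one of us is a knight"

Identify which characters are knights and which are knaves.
Sam is a knight.
Eve is a knight.
Rose is a knave.
Alice is a knave.
Leo is a knight.

Verification:
- Sam (knight) says "Alice is a knave" - this is TRUE because Alice is a knave.
- Eve (knight) says "Leo is a knight" - this is TRUE because Leo is a knight.
- Rose (knave) says "Sam is a knave" - this is FALSE (a lie) because Sam is a knight.
- Alice (knave) says "Eve is a liar" - this is FALSE (a lie) because Eve is a knight.
- Leo (knight) says "At least one of us is a knight" - this is TRUE because Sam, Eve, and Leo are knights.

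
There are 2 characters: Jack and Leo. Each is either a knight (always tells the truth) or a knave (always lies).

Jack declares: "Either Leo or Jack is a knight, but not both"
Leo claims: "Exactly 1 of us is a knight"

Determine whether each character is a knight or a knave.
Jack is a knave.
Leo is a knave.

Verification:
- Jack (knave) says "Either Leo or Jack is a knight, but not both" - this is FALSE (a lie) because Leo is a knave and Jack is a knave.
- Leo (knave) says "Exactly 1 of us is a knight" - this is FALSE (a lie) because there are 0 knights.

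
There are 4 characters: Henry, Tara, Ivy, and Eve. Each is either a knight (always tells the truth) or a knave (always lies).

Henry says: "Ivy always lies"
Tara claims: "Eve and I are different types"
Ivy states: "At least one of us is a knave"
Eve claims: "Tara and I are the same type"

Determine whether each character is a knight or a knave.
Henry is a knave.
Tara is a knight.
Ivy is a knight.
Eve is a knave.

Verification:
- Henry (knave) says "Ivy always lies" - this is FALSE (a lie) because Ivy is a knight.
- Tara (knight) says "Eve and I are different types" - this is TRUE because Tara is a knight and Eve is a knave.
- Ivy (knight) says "At least one of us is a knave" - this is TRUE because Henry and Eve are knaves.
- Eve (knave) says "Tara and I are the same type" - this is FALSE (a lie) because Eve is a knave and Tara is a knight.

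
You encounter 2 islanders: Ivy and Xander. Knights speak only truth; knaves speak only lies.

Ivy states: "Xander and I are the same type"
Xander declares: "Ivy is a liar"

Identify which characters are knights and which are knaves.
Ivy is a knave.
Xander is a knight.

Verification:
- Ivy (knave) says "Xander and I are the same type" - this is FALSE (a lie) because Ivy is a knave and Xander is a knight.
- Xander (knight) says "Ivy is a liar" - this is TRUE because Ivy is a knave.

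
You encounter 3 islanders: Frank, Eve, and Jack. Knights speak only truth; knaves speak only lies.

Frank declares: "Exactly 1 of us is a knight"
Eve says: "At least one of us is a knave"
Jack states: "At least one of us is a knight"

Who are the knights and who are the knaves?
Frank is a knave.
Eve is a knight.
Jack is a knight.

Verification:
- Frank (knave) says "Exactly 1 of us is a knight" - this is FALSE (a lie) because there are 2 knights.
- Eve (knight) says "At least one of us is a knave" - this is TRUE because Frank is a knave.
- Jack (knight) says "At least one of us is a knight" - this is TRUE because Eve and Jack are knights.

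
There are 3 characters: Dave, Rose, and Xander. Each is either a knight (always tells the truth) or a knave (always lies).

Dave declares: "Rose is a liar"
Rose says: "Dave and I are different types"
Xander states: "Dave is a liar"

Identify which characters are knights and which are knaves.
Dave is a knave.
Rose is a knight.
Xander is a knight.

Verification:
- Dave (knave) says "Rose is a liar" - this is FALSE (a lie) because Rose is a knight.
- Rose (knight) says "Dave and I are different types" - this is TRUE because Rose is a knight and Dave is a knave.
- Xander (knight) says "Dave is a liar" - this is TRUE because Dave is a knave.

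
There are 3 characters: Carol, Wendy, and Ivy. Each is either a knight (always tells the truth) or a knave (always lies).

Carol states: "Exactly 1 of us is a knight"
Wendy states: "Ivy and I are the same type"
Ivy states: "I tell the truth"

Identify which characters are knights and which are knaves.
Carol is a knave.
Wendy is a knight.
Ivy is a knight.

Verification:
- Carol (knave) says "Exactly 1 of us is a knight" - this is FALSE (a lie) because there are 2 knights.
- Wendy (knight) says "Ivy and I are the same type" - this is TRUE because Wendy is a knight and Ivy is a knight.
- Ivy (knight) says "I tell the truth" - this is TRUE because Ivy is a knight.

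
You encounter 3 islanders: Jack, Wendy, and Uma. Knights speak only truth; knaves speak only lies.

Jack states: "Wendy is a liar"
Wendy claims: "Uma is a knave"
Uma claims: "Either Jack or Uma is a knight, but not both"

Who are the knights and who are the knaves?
Jack is a knave.
Wendy is a knight.
Uma is a knave.

Verification:
- Jack (knave) says "Wendy is a liar" - this is FALSE (a lie) because Wendy is a knight.
- Wendy (knight) says "Uma is a knave" - this is TRUE because Uma is a knave.
- Uma (knave) says "Either Jack or Uma is a knight, but not both" - this is FALSE (a lie) because Jack is a knave and Uma is a knave.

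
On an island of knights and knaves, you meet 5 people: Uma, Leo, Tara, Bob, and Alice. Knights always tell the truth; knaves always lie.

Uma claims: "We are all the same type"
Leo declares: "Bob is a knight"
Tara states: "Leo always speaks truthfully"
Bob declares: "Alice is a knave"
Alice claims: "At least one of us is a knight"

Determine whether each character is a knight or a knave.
Uma is a knave.
Leo is a knave.
Tara is a knave.
Bob is a knave.
Alice is a knight.

Verification:
- Uma (knave) says "We are all the same type" - this is FALSE (a lie) because Alice is a knight and Uma, Leo, Tara, and Bob are knaves.
- Leo (knave) says "Bob is a knight" - this is FALSE (a lie) because Bob is a knave.
- Tara (knave) says "Leo always speaks truthfully" - this is FALSE (a lie) because Leo is a knave.
- Bob (knave) says "Alice is a knave" - this is FALSE (a lie) because Alice is a knight.
- Alice (knight) says "At least one of us is a knight" - this is TRUE because Alice is a knight.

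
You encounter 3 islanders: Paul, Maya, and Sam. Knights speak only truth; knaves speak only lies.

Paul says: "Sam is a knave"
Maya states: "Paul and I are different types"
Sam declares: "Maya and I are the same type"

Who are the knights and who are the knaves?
Paul is a knave.
Maya is a knight.
Sam is a knight.

Verification:
- Paul (knave) says "Sam is a knave" - this is FALSE (a lie) because Sam is a knight.
- Maya (knight) says "Paul and I are different types" - this is TRUE because Maya is a knight and Paul is a knave.
- Sam (knight) says "Maya and I are the same type" - this is TRUE because Sam is a knight and Maya is a knight.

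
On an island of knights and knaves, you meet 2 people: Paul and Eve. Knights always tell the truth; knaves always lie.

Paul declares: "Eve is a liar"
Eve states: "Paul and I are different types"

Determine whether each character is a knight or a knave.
Paul is a knave.
Eve is a knight.

Verification:
- Paul (knave) says "Eve is a liar" - this is FALSE (a lie) because Eve is a knight.
- Eve (knight) says "Paul and I are different types" - this is TRUE because Eve is a knight and Paul is a knave.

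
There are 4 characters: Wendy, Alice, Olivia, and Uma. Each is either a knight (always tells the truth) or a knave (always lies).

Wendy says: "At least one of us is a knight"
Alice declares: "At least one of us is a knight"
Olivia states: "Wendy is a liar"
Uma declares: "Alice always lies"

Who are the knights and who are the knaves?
Wendy is a knight.
Alice is a knight.
Olivia is a knave.
Uma is a knave.

Verification:
- Wendy (knight) says "At least one of us is a knight" - this is TRUE because Wendy and Alice are knights.
- Alice (knight) says "At least one of us is a knight" - this is TRUE because Wendy and Alice are knights.
- Olivia (knave) says "Wendy is a liar" - this is FALSE (a lie) because Wendy is a knight.
- Uma (knave) says "Alice always lies" - this is FALSE (a lie) because Alice is a knight.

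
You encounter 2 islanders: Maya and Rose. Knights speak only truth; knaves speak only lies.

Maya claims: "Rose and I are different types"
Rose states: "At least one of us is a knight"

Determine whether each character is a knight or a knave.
Maya is a knave.
Rose is a knave.

Verification:
- Maya (knave) says "Rose and I are different types" - this is FALSE (a lie) because Maya is a knave and Rose is a knave.
- Rose (knave) says "At least one of us is a knight" - this is FALSE (a lie) because no one is a knight.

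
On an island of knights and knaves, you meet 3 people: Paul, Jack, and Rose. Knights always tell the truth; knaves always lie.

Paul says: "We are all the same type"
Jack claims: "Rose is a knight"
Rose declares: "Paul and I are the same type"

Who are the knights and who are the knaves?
Paul is a knight.
Jack is a knight.
Rose is a knight.

Verification:
- Paul (knight) says "We are all the same type" - this is TRUE because Paul, Jack, and Rose are knights.
- Jack (knight) says "Rose is a knight" - this is TRUE because Rose is a knight.
- Rose (knight) says "Paul and I are the same type" - this is TRUE because Rose is a knight and Paul is a knight.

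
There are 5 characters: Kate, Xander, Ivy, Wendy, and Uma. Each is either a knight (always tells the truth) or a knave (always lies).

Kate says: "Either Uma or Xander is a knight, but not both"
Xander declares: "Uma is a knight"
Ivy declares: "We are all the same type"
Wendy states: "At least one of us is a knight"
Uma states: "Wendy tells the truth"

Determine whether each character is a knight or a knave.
Kate is a knave.
Xander is a knight.
Ivy is a knave.
Wendy is a knight.
Uma is a knight.

Verification:
- Kate (knave) says "Either Uma or Xander is a knight, but not both" - this is FALSE (a lie) because Uma is a knight and Xander is a knight.
- Xander (knight) says "Uma is a knight" - this is TRUE because Uma is a knight.
- Ivy (knave) says "We are all the same type" - this is FALSE (a lie) because Xander, Wendy, and Uma are knights and Kate and Ivy are knaves.
- Wendy (knight) says "At least one of us is a knight" - this is TRUE because Xander, Wendy, and Uma are knights.
- Uma (knight) says "Wendy tells the truth" - this is TRUE because Wendy is a knight.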